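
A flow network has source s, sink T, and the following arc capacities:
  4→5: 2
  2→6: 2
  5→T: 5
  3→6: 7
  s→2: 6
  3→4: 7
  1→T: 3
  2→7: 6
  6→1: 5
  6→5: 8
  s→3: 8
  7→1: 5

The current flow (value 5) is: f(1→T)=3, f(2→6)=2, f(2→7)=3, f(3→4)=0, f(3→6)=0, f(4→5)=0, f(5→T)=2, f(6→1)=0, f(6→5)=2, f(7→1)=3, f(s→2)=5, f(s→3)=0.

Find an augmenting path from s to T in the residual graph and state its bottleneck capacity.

Residual along s→3→6→5→T: s→3: 8, 3→6: 7, 6→5: 6, 5→T: 3.
Bottleneck = min = 3.

s→3→6→5→T, bottleneck 3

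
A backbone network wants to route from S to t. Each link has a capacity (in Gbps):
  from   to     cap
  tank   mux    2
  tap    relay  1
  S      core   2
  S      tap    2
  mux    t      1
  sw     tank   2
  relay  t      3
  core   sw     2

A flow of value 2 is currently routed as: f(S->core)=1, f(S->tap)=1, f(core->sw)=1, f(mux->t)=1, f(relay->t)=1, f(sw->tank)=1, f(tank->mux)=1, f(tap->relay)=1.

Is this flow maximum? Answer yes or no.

Yes

Residual reachable from S: {S, core, mux, sw, tank, tap}; t is not reachable.
Saturated cut: tap->relay, mux->t with total capacity 2 = current flow value. Flow is maximum.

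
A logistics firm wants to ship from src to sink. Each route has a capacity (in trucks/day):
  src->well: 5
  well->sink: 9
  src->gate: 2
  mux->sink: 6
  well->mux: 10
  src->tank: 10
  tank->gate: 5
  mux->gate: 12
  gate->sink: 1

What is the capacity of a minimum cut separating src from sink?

6

Max flow = 6 (via 2 augmenting paths).
In the residual at optimum, the set reachable from src is {gate, src, tank}.
Cut edges: src->well (cap 5), gate->sink (cap 1). Sum = 6.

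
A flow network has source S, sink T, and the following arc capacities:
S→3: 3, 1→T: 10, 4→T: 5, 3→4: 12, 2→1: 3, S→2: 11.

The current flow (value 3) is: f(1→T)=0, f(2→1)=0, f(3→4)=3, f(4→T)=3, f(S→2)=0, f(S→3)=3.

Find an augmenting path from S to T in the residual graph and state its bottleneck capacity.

S→2→1→T, bottleneck 3

Residual along S→2→1→T: S→2: 11, 2→1: 3, 1→T: 10.
Bottleneck = min = 3.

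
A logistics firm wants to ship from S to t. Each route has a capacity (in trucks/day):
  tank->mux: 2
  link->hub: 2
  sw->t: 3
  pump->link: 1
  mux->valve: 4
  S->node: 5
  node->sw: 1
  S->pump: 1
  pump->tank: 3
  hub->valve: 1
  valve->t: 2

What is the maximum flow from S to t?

2

Augment S->node->sw->t: bottleneck 1. Total 1.
Augment S->pump->tank->mux->valve->t: bottleneck 1. Total 2.
No augmenting path remains in the residual graph.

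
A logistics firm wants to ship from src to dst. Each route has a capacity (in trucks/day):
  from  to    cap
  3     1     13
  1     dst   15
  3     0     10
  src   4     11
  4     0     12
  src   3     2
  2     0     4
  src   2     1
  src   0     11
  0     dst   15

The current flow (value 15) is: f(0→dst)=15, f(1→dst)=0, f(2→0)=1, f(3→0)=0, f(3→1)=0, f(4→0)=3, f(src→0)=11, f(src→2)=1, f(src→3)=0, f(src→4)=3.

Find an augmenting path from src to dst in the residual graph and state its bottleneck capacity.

Residual along src→3→1→dst: src→3: 2, 3→1: 13, 1→dst: 15.
Bottleneck = min = 2.

src→3→1→dst, bottleneck 2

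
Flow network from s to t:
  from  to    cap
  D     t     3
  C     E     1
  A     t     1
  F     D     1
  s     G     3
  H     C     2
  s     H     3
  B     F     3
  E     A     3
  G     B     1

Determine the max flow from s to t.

2

Augment s→G→B→F→D→t: bottleneck 1. Total 1.
Augment s→H→C→E→A→t: bottleneck 1. Total 2.
No augmenting path remains in the residual graph.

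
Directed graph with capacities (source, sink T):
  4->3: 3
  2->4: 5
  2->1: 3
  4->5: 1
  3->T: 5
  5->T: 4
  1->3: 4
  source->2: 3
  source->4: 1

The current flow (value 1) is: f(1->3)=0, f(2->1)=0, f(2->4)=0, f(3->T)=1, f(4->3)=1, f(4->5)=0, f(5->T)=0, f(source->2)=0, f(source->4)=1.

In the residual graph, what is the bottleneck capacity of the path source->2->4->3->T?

Residual capacities along the path: source->2: 3, 2->4: 5, 4->3: 2, 3->T: 4.
Minimum is 2.

2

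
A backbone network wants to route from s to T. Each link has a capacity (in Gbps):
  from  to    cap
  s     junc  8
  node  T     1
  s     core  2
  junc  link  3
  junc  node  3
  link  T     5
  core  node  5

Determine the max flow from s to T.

Augment s→core→node→T: bottleneck 1. Total 1.
Augment s→junc→link→T: bottleneck 3. Total 4.
No augmenting path remains in the residual graph.

4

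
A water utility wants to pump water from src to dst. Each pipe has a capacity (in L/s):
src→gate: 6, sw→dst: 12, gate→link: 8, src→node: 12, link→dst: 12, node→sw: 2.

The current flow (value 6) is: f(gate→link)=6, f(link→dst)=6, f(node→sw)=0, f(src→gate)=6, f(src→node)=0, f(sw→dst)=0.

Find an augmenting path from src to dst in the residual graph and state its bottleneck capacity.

Residual along src→node→sw→dst: src→node: 12, node→sw: 2, sw→dst: 12.
Bottleneck = min = 2.

src→node→sw→dst, bottleneck 2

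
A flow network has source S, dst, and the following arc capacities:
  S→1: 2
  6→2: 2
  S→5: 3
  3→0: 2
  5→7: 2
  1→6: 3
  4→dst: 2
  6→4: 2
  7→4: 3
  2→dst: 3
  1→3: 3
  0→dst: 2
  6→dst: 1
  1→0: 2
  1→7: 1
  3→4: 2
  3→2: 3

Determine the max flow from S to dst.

Augment S→1→6→dst: bottleneck 1. Total 1.
Augment S→1→0→dst: bottleneck 1. Total 2.
Augment S→5→7→4→dst: bottleneck 2. Total 4.
No augmenting path remains in the residual graph.

4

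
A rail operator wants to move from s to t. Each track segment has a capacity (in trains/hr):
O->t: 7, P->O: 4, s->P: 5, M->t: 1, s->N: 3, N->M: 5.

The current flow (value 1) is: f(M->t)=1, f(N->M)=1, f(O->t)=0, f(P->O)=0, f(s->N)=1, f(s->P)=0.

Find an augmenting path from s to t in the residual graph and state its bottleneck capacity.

Residual along s->P->O->t: s->P: 5, P->O: 4, O->t: 7.
Bottleneck = min = 4.

s->P->O->t, bottleneck 4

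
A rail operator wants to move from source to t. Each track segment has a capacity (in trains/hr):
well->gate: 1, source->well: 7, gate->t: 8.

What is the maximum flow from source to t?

Augment source->well->gate->t: bottleneck 1. Total 1.
No augmenting path remains in the residual graph.

1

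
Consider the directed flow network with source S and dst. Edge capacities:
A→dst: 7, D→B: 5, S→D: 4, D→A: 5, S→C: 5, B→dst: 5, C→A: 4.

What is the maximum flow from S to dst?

8

Augment S→D→B→dst: bottleneck 4. Total 4.
Augment S→C→A→dst: bottleneck 4. Total 8.
No augmenting path remains in the residual graph.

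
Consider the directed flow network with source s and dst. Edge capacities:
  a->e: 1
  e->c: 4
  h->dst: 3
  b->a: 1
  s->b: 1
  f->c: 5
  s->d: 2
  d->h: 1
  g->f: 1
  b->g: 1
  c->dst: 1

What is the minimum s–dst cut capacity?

Max flow = 2 (via 2 augmenting paths).
In the residual at optimum, the set reachable from s is {d, s}.
Cut edges: d->h (cap 1), s->b (cap 1). Sum = 2.

2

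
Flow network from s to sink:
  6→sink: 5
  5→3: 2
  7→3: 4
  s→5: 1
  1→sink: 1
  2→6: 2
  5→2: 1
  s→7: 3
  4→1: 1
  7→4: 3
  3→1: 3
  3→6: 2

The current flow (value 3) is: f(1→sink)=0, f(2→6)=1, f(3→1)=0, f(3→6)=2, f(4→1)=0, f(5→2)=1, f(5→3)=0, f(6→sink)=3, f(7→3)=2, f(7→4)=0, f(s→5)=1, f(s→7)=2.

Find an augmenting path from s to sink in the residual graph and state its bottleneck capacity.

s→7→3→1→sink, bottleneck 1

Residual along s→7→3→1→sink: s→7: 1, 7→3: 2, 3→1: 3, 1→sink: 1.
Bottleneck = min = 1.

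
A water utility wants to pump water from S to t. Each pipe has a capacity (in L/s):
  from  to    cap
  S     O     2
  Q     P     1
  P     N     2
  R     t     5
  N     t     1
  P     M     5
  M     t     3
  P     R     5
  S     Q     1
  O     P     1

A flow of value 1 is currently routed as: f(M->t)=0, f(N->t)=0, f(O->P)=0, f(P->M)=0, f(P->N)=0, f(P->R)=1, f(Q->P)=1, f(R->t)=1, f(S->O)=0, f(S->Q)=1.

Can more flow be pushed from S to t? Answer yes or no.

Residual path S->O->P->R->t has bottleneck 1 > 0.
Pushing 1 along it raises the flow to 2, so the given flow is not maximum.

Yes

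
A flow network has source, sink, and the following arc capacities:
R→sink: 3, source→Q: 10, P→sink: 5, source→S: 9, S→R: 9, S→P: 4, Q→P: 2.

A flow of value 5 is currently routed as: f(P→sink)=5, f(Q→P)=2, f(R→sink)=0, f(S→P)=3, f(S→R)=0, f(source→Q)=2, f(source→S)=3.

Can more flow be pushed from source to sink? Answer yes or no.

Residual path source→S→R→sink has bottleneck 3 > 0.
Pushing 3 along it raises the flow to 8, so the given flow is not maximum.

Yes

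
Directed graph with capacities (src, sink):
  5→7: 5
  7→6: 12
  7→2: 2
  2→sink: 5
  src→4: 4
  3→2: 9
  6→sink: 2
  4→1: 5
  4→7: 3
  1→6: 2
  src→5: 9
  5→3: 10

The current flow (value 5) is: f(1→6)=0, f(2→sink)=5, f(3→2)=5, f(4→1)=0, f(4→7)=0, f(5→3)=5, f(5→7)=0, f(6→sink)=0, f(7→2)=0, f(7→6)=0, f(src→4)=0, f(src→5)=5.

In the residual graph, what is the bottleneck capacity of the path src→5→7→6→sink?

Residual capacities along the path: src→5: 4, 5→7: 5, 7→6: 12, 6→sink: 2.
Minimum is 2.

2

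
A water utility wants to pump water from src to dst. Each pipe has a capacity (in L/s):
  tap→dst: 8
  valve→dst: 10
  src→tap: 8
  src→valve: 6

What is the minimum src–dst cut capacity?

14

Max flow = 14 (via 2 augmenting paths).
In the residual at optimum, the set reachable from src is {src}.
Cut edges: src→valve (cap 6), src→tap (cap 8). Sum = 14.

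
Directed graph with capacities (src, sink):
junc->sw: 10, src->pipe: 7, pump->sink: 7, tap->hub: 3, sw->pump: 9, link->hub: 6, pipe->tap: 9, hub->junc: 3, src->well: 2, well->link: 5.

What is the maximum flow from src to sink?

Augment src->well->link->hub->junc->sw->pump->sink: bottleneck 2. Total 2.
Augment src->pipe->tap->hub->junc->sw->pump->sink: bottleneck 1. Total 3.
No augmenting path remains in the residual graph.

3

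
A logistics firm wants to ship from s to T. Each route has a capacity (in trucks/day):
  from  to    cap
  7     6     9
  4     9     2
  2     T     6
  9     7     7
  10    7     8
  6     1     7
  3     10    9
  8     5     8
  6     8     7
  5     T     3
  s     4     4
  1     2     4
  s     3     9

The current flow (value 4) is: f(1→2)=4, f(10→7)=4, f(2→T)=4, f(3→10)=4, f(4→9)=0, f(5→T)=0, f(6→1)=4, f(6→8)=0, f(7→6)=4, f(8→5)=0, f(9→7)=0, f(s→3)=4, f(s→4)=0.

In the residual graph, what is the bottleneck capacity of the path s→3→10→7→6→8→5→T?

3

Residual capacities along the path: s→3: 5, 3→10: 5, 10→7: 4, 7→6: 5, 6→8: 7, 8→5: 8, 5→T: 3.
Minimum is 3.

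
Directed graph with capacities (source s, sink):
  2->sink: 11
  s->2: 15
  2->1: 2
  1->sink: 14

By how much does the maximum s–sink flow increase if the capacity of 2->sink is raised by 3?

2

Original max flow = 13.
After raising cap(2->sink), augmenting paths through that edge carry 2 more units.
New max flow = 15. Increase = 2.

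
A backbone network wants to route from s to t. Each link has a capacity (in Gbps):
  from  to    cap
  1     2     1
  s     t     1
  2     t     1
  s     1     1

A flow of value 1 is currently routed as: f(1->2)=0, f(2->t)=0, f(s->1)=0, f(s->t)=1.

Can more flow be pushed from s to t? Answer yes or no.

Yes

Residual path s->1->2->t has bottleneck 1 > 0.
Pushing 1 along it raises the flow to 2, so the given flow is not maximum.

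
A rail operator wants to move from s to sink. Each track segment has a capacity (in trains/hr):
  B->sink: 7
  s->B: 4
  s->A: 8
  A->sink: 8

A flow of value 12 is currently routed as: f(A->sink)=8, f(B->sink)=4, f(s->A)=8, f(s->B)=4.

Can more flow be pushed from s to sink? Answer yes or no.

Residual reachable from s: {s}; sink is not reachable.
Saturated cut: s->B, s->A with total capacity 12 = current flow value. Flow is maximum.

No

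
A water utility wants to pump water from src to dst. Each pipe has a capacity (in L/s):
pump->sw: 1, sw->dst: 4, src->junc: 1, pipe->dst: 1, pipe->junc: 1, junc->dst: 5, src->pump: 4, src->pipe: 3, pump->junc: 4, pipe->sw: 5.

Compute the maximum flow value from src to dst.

Augment src->pipe->dst: bottleneck 1. Total 1.
Augment src->junc->dst: bottleneck 1. Total 2.
Augment src->pipe->junc->dst: bottleneck 1. Total 3.
Augment src->pipe->sw->dst: bottleneck 1. Total 4.
Augment src->pump->sw->dst: bottleneck 1. Total 5.
Augment src->pump->junc->dst: bottleneck 3. Total 8.
No augmenting path remains in the residual graph.

8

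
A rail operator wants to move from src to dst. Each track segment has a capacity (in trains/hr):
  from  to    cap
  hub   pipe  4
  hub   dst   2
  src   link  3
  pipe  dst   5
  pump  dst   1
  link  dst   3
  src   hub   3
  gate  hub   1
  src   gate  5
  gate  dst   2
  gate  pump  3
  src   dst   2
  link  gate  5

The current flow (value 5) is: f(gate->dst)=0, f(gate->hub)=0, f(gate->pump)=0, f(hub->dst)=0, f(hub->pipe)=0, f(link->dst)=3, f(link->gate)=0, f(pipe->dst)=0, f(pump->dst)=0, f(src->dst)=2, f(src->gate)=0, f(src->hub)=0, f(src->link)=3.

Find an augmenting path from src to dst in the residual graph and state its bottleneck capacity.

Residual along src->gate->dst: src->gate: 5, gate->dst: 2.
Bottleneck = min = 2.

src->gate->dst, bottleneck 2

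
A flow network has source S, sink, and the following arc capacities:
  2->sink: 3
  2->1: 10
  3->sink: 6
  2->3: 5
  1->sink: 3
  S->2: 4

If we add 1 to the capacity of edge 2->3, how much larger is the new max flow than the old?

0

Original max flow = 4.
Edge 2->3 does not cross the min cut (source side {S}), so extra capacity there cannot help.
New max flow = 4. Increase = 0.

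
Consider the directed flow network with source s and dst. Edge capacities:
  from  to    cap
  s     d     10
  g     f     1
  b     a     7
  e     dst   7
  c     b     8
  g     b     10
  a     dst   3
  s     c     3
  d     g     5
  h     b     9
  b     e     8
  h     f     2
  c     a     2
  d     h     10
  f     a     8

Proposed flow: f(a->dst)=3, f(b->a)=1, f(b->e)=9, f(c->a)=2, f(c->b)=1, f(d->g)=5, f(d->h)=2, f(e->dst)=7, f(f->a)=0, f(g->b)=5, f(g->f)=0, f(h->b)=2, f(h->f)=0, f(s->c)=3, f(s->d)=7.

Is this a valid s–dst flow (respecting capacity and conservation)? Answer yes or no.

No

Capacity violated on b->e: flow 9 > capacity 8.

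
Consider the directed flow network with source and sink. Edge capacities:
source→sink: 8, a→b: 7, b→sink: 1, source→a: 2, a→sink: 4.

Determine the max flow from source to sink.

Augment source→sink: bottleneck 8. Total 8.
Augment source→a→sink: bottleneck 2. Total 10.
No augmenting path remains in the residual graph.

10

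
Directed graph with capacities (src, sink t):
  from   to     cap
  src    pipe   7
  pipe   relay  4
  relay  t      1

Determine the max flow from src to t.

Augment src→pipe→relay→t: bottleneck 1. Total 1.
No augmenting path remains in the residual graph.

1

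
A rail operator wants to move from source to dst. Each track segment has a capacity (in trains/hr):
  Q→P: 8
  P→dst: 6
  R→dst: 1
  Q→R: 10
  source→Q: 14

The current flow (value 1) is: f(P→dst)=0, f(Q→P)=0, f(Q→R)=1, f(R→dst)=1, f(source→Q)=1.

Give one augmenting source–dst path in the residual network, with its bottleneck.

Residual along source→Q→P→dst: source→Q: 13, Q→P: 8, P→dst: 6.
Bottleneck = min = 6.

source→Q→P→dst, bottleneck 6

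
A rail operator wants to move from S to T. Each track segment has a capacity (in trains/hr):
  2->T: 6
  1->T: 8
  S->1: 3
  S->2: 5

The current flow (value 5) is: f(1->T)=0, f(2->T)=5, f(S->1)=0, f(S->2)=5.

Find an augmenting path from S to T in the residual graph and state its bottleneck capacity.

S->1->T, bottleneck 3

Residual along S->1->T: S->1: 3, 1->T: 8.
Bottleneck = min = 3.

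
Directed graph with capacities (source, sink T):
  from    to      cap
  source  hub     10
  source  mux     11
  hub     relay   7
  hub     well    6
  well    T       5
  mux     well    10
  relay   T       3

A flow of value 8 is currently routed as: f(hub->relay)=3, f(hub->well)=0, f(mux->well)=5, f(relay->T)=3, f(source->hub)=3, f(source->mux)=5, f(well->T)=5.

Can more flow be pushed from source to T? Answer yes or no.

Residual reachable from source: {hub, mux, relay, source, well}; T is not reachable.
Saturated cut: well->T, relay->T with total capacity 8 = current flow value. Flow is maximum.

No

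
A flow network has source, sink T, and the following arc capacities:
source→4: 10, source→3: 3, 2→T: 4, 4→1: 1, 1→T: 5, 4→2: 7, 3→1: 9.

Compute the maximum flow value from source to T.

Augment source→3→1→T: bottleneck 3. Total 3.
Augment source→4→1→T: bottleneck 1. Total 4.
Augment source→4→2→T: bottleneck 4. Total 8.
No augmenting path remains in the residual graph.

8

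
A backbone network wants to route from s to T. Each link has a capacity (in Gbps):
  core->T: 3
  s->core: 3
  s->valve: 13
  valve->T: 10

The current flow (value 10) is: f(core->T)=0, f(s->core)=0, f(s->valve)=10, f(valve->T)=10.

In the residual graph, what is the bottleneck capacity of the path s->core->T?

3

Residual capacities along the path: s->core: 3, core->T: 3.
Minimum is 3.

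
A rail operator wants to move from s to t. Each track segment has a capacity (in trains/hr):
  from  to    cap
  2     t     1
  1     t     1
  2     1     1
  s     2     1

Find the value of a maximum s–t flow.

Augment s->2->t: bottleneck 1. Total 1.
No augmenting path remains in the residual graph.

1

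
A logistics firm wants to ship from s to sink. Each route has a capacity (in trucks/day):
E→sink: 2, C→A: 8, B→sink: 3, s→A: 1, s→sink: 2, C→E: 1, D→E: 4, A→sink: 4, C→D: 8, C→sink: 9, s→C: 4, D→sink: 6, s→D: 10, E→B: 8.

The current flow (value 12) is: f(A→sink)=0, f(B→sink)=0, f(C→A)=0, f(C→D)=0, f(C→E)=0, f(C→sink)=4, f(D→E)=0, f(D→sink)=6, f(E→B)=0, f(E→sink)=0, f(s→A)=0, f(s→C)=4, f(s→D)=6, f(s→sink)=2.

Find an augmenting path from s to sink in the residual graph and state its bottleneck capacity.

s→A→sink, bottleneck 1

Residual along s→A→sink: s→A: 1, A→sink: 4.
Bottleneck = min = 1.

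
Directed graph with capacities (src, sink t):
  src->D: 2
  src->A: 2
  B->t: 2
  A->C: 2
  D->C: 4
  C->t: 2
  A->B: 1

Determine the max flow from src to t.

Augment src->A->B->t: bottleneck 1. Total 1.
Augment src->A->C->t: bottleneck 1. Total 2.
Augment src->D->C->t: bottleneck 1. Total 3.
No augmenting path remains in the residual graph.

3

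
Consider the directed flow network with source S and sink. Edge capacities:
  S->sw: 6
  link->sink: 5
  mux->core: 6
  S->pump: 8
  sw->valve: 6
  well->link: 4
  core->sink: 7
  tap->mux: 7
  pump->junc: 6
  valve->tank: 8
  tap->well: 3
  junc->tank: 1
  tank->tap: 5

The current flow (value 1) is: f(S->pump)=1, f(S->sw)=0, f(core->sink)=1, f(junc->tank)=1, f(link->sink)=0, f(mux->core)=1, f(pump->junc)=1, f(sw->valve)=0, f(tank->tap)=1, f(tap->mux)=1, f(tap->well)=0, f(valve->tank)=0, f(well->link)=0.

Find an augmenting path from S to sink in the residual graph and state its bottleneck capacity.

S->sw->valve->tank->tap->mux->core->sink, bottleneck 4

Residual along S->sw->valve->tank->tap->mux->core->sink: S->sw: 6, sw->valve: 6, valve->tank: 8, tank->tap: 4, tap->mux: 6, mux->core: 5, core->sink: 6.
Bottleneck = min = 4.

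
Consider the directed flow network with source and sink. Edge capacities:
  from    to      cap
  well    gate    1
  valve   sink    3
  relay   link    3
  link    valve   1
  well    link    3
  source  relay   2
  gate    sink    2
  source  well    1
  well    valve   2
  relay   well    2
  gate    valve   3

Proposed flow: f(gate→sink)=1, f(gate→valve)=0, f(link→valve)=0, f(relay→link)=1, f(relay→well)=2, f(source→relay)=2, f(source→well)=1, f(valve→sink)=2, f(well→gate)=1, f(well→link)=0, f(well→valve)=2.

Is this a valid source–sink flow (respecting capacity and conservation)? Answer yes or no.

Conservation fails at relay: inflow 2 ≠ outflow 3.

No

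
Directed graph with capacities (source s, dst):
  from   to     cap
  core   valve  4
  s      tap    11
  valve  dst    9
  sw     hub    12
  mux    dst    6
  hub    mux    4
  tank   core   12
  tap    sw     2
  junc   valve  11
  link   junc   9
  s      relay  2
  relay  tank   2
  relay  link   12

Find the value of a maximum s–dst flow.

Augment s→tap→sw→hub→mux→dst: bottleneck 2. Total 2.
Augment s→relay→link→junc→valve→dst: bottleneck 2. Total 4.
No augmenting path remains in the residual graph.

4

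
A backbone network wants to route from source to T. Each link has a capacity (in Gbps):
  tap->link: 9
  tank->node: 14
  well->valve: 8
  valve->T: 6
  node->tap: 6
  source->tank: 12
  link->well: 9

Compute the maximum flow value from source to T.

6

Augment source->tank->node->tap->link->well->valve->T: bottleneck 6. Total 6.
No augmenting path remains in the residual graph.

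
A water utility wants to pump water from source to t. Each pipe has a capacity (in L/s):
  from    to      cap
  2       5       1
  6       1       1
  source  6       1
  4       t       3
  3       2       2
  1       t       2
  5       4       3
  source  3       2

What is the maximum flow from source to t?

2

Augment source->6->1->t: bottleneck 1. Total 1.
Augment source->3->2->5->4->t: bottleneck 1. Total 2.
No augmenting path remains in the residual graph.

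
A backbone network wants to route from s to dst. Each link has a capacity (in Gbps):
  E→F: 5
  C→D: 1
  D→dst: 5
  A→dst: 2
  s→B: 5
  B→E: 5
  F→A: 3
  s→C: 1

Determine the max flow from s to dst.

Augment s→C→D→dst: bottleneck 1. Total 1.
Augment s→B→E→F→A→dst: bottleneck 2. Total 3.
No augmenting path remains in the residual graph.

3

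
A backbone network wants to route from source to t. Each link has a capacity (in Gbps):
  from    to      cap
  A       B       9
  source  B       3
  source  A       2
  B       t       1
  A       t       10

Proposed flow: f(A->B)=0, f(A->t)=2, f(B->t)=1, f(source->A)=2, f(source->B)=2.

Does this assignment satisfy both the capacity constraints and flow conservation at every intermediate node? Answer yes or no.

No

Conservation fails at B: inflow 2 ≠ outflow 1.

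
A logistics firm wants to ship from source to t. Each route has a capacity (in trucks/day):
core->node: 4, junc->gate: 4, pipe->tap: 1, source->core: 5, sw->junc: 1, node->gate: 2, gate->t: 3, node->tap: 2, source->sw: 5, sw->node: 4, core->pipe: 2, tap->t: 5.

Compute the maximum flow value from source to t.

Augment source->sw->junc->gate->t: bottleneck 1. Total 1.
Augment source->sw->node->gate->t: bottleneck 2. Total 3.
Augment source->sw->node->tap->t: bottleneck 2. Total 5.
Augment source->core->pipe->tap->t: bottleneck 1. Total 6.
No augmenting path remains in the residual graph.

6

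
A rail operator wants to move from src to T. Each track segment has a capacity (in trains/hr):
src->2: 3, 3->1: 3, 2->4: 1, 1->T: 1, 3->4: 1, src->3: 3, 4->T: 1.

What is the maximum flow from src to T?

Augment src->2->4->T: bottleneck 1. Total 1.
Augment src->3->1->T: bottleneck 1. Total 2.
No augmenting path remains in the residual graph.

2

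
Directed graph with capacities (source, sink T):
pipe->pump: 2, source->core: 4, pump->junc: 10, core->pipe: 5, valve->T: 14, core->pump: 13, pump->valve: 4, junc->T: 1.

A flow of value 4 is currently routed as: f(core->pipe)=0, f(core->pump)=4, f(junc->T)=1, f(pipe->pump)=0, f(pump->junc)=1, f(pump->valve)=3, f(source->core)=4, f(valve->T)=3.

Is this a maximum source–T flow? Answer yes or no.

Residual reachable from source: {source}; T is not reachable.
Saturated cut: source->core with total capacity 4 = current flow value. Flow is maximum.

Yes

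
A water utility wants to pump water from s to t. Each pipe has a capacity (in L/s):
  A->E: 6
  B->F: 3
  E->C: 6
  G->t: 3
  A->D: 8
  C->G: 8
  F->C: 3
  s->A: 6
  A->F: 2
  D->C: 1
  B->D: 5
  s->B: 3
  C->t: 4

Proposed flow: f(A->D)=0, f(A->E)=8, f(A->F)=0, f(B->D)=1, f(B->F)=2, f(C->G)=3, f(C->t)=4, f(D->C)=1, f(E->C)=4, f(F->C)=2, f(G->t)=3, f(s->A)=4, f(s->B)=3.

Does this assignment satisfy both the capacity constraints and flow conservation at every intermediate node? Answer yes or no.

No

Capacity violated on A->E: flow 8 > capacity 6.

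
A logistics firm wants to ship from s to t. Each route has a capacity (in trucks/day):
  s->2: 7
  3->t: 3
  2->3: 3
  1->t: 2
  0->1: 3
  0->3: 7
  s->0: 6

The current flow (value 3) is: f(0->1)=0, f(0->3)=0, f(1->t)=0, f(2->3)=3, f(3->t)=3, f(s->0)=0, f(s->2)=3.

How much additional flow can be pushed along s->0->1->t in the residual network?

Residual capacities along the path: s->0: 6, 0->1: 3, 1->t: 2.
Minimum is 2.

2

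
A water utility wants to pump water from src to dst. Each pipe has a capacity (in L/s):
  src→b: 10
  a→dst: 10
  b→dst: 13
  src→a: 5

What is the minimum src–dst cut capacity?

15

Max flow = 15 (via 2 augmenting paths).
In the residual at optimum, the set reachable from src is {src}.
Cut edges: src→a (cap 5), src→b (cap 10). Sum = 15.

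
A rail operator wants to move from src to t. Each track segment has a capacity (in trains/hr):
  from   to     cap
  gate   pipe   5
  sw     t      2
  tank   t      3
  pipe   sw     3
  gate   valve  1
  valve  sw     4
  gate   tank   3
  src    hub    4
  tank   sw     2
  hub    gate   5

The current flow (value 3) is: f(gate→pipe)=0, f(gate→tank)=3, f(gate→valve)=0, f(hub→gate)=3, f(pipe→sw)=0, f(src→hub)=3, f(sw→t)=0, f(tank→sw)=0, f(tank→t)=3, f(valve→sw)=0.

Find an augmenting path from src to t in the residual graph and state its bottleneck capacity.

src→hub→gate→pipe→sw→t, bottleneck 1

Residual along src→hub→gate→pipe→sw→t: src→hub: 1, hub→gate: 2, gate→pipe: 5, pipe→sw: 3, sw→t: 2.
Bottleneck = min = 1.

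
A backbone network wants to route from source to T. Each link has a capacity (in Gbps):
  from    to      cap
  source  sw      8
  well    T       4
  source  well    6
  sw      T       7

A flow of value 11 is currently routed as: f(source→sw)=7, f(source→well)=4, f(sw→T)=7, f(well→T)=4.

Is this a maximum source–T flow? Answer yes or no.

Residual reachable from source: {source, sw, well}; T is not reachable.
Saturated cut: sw→T, well→T with total capacity 11 = current flow value. Flow is maximum.

Yes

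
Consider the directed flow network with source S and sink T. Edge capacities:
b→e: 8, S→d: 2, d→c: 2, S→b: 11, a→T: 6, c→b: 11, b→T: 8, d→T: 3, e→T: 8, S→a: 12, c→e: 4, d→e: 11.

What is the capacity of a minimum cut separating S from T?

Max flow = 19 (via 4 augmenting paths).
In the residual at optimum, the set reachable from S is {S, a}.
Cut edges: S→d (cap 2), S→b (cap 11), a→T (cap 6). Sum = 19.

19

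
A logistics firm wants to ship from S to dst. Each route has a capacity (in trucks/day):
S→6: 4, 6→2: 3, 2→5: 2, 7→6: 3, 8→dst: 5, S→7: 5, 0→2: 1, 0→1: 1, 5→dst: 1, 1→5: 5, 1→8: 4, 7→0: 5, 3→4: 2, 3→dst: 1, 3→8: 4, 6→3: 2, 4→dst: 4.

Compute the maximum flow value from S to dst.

4

Augment S→6→3→dst: bottleneck 1. Total 1.
Augment S→6→3→4→dst: bottleneck 1. Total 2.
Augment S→6→2→5→dst: bottleneck 1. Total 3.
Augment S→7→0→1→8→dst: bottleneck 1. Total 4.
No augmenting path remains in the residual graph.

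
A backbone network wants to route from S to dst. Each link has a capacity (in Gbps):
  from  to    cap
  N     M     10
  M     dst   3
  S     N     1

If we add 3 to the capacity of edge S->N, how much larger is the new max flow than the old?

2

Original max flow = 1.
After raising cap(S->N), augmenting paths through that edge carry 2 more units.
New max flow = 3. Increase = 2.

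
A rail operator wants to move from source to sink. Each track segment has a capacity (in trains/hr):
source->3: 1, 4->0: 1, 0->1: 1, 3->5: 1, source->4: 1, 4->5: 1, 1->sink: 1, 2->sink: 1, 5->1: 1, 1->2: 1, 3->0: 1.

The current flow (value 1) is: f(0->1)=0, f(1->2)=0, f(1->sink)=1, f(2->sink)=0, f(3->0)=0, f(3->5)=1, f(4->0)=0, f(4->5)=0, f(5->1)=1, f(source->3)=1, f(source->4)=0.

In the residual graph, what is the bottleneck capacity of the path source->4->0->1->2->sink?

1

Residual capacities along the path: source->4: 1, 4->0: 1, 0->1: 1, 1->2: 1, 2->sink: 1.
Minimum is 1.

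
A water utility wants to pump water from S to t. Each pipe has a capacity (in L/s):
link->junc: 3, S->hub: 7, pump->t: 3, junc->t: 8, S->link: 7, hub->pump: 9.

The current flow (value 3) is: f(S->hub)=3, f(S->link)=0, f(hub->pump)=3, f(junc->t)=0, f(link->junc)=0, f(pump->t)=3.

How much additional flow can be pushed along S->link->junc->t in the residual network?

3

Residual capacities along the path: S->link: 7, link->junc: 3, junc->t: 8.
Minimum is 3.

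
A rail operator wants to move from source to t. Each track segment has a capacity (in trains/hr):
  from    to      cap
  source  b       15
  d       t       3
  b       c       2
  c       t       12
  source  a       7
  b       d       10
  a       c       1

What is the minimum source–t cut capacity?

Max flow = 6 (via 3 augmenting paths).
In the residual at optimum, the set reachable from source is {a, b, d, source}.
Cut edges: a→c (cap 1), b→c (cap 2), d→t (cap 3). Sum = 6.

6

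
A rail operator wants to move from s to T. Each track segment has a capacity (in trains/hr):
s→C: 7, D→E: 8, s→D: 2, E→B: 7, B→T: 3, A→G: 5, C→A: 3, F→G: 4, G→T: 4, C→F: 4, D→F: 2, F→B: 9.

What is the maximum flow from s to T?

7

Augment s→D→E→B→T: bottleneck 2. Total 2.
Augment s→C→F→B→T: bottleneck 1. Total 3.
Augment s→C→F→G→T: bottleneck 3. Total 6.
Augment s→C→A→G→T: bottleneck 1. Total 7.
No augmenting path remains in the residual graph.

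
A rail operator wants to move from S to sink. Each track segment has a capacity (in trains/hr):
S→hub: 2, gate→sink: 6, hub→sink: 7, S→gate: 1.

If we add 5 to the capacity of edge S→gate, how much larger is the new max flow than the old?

5

Original max flow = 3.
After raising cap(S→gate), augmenting paths through that edge carry 5 more units.
New max flow = 8. Increase = 5.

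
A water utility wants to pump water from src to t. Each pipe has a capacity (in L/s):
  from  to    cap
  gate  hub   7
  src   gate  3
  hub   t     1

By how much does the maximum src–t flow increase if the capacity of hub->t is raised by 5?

2

Original max flow = 1.
After raising cap(hub->t), augmenting paths through that edge carry 2 more units.
New max flow = 3. Increase = 2.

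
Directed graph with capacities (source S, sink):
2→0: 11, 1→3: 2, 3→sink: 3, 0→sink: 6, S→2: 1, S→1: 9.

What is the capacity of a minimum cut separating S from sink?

3

Max flow = 3 (via 2 augmenting paths).
In the residual at optimum, the set reachable from S is {1, S}.
Cut edges: 1→3 (cap 2), S→2 (cap 1). Sum = 3.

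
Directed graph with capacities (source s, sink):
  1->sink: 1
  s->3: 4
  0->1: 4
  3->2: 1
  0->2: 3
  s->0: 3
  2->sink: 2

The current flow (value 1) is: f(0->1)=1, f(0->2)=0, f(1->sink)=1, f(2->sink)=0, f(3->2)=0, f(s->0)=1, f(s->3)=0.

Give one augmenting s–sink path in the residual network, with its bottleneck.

s->0->2->sink, bottleneck 2

Residual along s->0->2->sink: s->0: 2, 0->2: 3, 2->sink: 2.
Bottleneck = min = 2.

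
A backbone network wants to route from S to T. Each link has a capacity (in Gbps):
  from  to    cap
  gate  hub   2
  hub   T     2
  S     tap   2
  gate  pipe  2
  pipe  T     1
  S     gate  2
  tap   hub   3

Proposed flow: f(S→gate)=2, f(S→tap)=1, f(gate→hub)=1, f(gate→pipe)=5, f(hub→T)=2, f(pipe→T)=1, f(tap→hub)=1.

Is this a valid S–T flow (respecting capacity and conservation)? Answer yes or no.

No

Capacity violated on gate→pipe: flow 5 > capacity 2.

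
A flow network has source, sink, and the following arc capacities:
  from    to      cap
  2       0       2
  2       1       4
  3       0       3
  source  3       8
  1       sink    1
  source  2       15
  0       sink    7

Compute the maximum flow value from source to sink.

Augment source->3->0->sink: bottleneck 3. Total 3.
Augment source->2->0->sink: bottleneck 2. Total 5.
Augment source->2->1->sink: bottleneck 1. Total 6.
No augmenting path remains in the residual graph.

6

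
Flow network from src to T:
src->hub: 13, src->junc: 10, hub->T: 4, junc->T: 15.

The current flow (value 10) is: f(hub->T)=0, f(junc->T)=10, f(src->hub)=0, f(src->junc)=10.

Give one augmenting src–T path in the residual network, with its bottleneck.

Residual along src->hub->T: src->hub: 13, hub->T: 4.
Bottleneck = min = 4.

src->hub->T, bottleneck 4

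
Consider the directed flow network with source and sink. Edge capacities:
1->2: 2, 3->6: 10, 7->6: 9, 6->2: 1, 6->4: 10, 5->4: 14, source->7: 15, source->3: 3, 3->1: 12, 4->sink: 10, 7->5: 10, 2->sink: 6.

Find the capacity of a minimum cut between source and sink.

13

Max flow = 13 (via 4 augmenting paths).
In the residual at optimum, the set reachable from source is {1, 3, 4, 5, 6, 7, source}.
Cut edges: 1->2 (cap 2), 6->2 (cap 1), 4->sink (cap 10). Sum = 13.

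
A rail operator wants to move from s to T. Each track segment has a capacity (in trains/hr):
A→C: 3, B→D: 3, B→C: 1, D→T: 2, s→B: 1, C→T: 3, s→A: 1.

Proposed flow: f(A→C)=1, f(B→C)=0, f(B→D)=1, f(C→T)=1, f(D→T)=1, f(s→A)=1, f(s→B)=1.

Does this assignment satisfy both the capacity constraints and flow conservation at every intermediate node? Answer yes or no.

Yes

Every edge has 0 ≤ f(e) ≤ cap(e).
At each intermediate node, inflow equals outflow.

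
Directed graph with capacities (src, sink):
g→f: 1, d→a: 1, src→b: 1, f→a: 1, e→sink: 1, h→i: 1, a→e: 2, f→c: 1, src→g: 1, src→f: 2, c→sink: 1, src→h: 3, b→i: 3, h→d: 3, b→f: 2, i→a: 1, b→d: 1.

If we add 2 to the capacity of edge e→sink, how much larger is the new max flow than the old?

Original max flow = 2.
After raising cap(e→sink), augmenting paths through that edge carry 1 more unit.
New max flow = 3. Increase = 1.

1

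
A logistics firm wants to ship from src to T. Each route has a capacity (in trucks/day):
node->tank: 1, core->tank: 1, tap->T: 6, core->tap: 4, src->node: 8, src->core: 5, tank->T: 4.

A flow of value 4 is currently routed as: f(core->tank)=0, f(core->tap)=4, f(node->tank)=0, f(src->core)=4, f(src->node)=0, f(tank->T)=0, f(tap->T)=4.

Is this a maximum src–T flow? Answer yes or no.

Residual path src->core->tank->T has bottleneck 1 > 0.
Pushing 1 along it raises the flow to 5, so the given flow is not maximum.

No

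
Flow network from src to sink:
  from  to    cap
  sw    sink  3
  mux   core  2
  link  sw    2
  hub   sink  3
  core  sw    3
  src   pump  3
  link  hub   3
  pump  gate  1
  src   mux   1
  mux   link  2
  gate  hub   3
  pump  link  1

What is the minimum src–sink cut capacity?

Max flow = 3 (via 3 augmenting paths).
In the residual at optimum, the set reachable from src is {pump, src}.
Cut edges: src->mux (cap 1), pump->link (cap 1), pump->gate (cap 1). Sum = 3.

3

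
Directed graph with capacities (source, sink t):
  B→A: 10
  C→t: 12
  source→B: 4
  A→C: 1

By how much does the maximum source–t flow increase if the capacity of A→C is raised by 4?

3

Original max flow = 1.
After raising cap(A→C), augmenting paths through that edge carry 3 more units.
New max flow = 4. Increase = 3.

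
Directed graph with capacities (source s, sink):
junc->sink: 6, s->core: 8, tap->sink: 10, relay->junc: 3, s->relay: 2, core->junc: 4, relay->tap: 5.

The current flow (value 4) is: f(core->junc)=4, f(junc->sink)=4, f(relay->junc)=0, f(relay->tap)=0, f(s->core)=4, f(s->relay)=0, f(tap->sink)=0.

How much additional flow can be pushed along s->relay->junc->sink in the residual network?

Residual capacities along the path: s->relay: 2, relay->junc: 3, junc->sink: 2.
Minimum is 2.

2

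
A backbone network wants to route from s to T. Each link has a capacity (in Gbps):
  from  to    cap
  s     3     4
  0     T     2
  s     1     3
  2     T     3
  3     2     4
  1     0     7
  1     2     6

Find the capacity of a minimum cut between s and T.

Max flow = 5 (via 2 augmenting paths).
In the residual at optimum, the set reachable from s is {0, 1, 2, 3, s}.
Cut edges: 2->T (cap 3), 0->T (cap 2). Sum = 5.

5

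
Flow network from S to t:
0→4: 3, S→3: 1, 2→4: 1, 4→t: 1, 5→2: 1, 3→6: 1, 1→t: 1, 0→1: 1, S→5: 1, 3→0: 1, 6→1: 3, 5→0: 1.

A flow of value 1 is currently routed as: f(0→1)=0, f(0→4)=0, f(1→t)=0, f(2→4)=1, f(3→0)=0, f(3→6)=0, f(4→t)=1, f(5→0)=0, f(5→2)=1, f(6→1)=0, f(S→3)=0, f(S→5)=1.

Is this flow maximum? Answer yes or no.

No

Residual path S→3→0→1→t has bottleneck 1 > 0.
Pushing 1 along it raises the flow to 2, so the given flow is not maximum.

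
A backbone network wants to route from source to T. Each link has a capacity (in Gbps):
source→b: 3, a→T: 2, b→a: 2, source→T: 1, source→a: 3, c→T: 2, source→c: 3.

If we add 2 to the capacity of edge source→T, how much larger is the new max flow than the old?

2

Original max flow = 5.
After raising cap(source→T), augmenting paths through that edge carry 2 more units.
New max flow = 7. Increase = 2.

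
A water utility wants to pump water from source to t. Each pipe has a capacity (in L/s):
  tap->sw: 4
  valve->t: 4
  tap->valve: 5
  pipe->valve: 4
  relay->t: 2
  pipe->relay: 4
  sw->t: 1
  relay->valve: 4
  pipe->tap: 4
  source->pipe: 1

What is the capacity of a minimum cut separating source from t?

1

Max flow = 1 (via 1 augmenting path).
In the residual at optimum, the set reachable from source is {source}.
Cut edges: source->pipe (cap 1). Sum = 1.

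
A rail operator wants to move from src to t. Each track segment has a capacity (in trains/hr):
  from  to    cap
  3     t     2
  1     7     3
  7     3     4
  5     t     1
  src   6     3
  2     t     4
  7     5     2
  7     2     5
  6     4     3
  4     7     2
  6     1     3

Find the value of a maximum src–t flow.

3

Augment src->6->4->7->3->t: bottleneck 2. Total 2.
Augment src->6->1->7->5->t: bottleneck 1. Total 3.
No augmenting path remains in the residual graph.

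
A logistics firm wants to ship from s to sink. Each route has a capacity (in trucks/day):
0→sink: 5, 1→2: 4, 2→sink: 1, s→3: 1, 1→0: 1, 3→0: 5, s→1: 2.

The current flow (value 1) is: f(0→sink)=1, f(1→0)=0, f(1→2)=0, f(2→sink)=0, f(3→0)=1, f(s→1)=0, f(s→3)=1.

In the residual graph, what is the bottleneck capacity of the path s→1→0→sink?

1

Residual capacities along the path: s→1: 2, 1→0: 1, 0→sink: 4.
Minimum is 1.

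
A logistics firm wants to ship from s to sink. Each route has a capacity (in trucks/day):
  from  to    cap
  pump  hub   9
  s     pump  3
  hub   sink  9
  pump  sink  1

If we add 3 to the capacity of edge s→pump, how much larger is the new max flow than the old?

3

Original max flow = 3.
After raising cap(s→pump), augmenting paths through that edge carry 3 more units.
New max flow = 6. Increase = 3.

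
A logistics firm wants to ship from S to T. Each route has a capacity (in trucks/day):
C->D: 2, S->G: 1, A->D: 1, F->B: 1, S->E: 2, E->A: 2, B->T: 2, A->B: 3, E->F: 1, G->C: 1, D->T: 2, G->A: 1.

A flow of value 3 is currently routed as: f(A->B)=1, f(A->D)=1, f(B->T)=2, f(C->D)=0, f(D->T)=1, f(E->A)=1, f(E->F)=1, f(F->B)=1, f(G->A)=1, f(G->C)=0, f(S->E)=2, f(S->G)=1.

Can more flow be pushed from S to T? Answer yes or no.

No

Residual reachable from S: {S}; T is not reachable.
Saturated cut: S->E, S->G with total capacity 3 = current flow value. Flow is maximum.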